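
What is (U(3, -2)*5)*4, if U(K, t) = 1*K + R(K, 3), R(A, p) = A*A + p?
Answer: 300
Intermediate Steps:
R(A, p) = p + A**2 (R(A, p) = A**2 + p = p + A**2)
U(K, t) = 3 + K + K**2 (U(K, t) = 1*K + (3 + K**2) = K + (3 + K**2) = 3 + K + K**2)
(U(3, -2)*5)*4 = ((3 + 3 + 3**2)*5)*4 = ((3 + 3 + 9)*5)*4 = (15*5)*4 = 75*4 = 300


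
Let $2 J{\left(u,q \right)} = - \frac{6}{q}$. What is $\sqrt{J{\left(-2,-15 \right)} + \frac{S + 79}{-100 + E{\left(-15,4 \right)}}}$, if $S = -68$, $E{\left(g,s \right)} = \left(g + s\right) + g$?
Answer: $\frac{\sqrt{4970}}{210} \approx 0.33571$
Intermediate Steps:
$E{\left(g,s \right)} = s + 2 g$
$J{\left(u,q \right)} = - \frac{3}{q}$ ($J{\left(u,q \right)} = \frac{\left(-6\right) \frac{1}{q}}{2} = - \frac{3}{q}$)
$\sqrt{J{\left(-2,-15 \right)} + \frac{S + 79}{-100 + E{\left(-15,4 \right)}}} = \sqrt{- \frac{3}{-15} + \frac{-68 + 79}{-100 + \left(4 + 2 \left(-15\right)\right)}} = \sqrt{\left(-3\right) \left(- \frac{1}{15}\right) + \frac{11}{-100 + \left(4 - 30\right)}} = \sqrt{\frac{1}{5} + \frac{11}{-100 - 26}} = \sqrt{\frac{1}{5} + \frac{11}{-126}} = \sqrt{\frac{1}{5} + 11 \left(- \frac{1}{126}\right)} = \sqrt{\frac{1}{5} - \frac{11}{126}} = \sqrt{\frac{71}{630}} = \frac{\sqrt{4970}}{210}$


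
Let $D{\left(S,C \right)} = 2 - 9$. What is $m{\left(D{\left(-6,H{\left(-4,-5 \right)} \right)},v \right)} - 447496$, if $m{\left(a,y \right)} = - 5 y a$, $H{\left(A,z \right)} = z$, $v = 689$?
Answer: $-423381$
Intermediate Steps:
$D{\left(S,C \right)} = -7$ ($D{\left(S,C \right)} = 2 - 9 = -7$)
$m{\left(a,y \right)} = - 5 a y$
$m{\left(D{\left(-6,H{\left(-4,-5 \right)} \right)},v \right)} - 447496 = \left(-5\right) \left(-7\right) 689 - 447496 = 24115 - 447496 = -423381$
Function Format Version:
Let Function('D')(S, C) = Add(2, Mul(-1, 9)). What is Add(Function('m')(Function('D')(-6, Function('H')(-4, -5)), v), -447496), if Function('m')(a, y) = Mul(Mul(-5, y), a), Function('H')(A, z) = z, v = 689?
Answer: -423381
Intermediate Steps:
Function('D')(S, C) = -7 (Function('D')(S, C) = Add(2, -9) = -7)
Function('m')(a, y) = Mul(-5, a, y)
Add(Function('m')(Function('D')(-6, Function('H')(-4, -5)), v), -447496) = Add(Mul(-5, -7, 689), -447496) = Add(24115, -447496) = -423381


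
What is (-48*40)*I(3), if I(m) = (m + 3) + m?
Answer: -17280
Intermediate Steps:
I(m) = 3 + 2*m (I(m) = (3 + m) + m = 3 + 2*m)
(-48*40)*I(3) = (-48*40)*(3 + 2*3) = -1920*(3 + 6) = -1920*9 = -17280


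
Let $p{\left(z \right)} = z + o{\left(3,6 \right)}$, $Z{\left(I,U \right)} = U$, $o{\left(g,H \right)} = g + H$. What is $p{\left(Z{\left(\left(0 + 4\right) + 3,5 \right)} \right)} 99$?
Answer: $1386$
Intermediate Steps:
$o{\left(g,H \right)} = H + g$
$p{\left(z \right)} = 9 + z$ ($p{\left(z \right)} = z + \left(6 + 3\right) = z + 9 = 9 + z$)
$p{\left(Z{\left(\left(0 + 4\right) + 3,5 \right)} \right)} 99 = \left(9 + 5\right) 99 = 14 \cdot 99 = 1386$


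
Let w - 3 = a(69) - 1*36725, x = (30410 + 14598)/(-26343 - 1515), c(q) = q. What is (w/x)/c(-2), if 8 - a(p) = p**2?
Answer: -577705275/45008 ≈ -12836.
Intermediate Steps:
a(p) = 8 - p**2
x = -22504/13929 (x = 45008/(-27858) = 45008*(-1/27858) = -22504/13929 ≈ -1.6156)
w = -41475 (w = 3 + ((8 - 1*69**2) - 1*36725) = 3 + ((8 - 1*4761) - 36725) = 3 + ((8 - 4761) - 36725) = 3 + (-4753 - 36725) = 3 - 41478 = -41475)
(w/x)/c(-2) = -41475/(-22504/13929)/(-2) = -41475*(-13929/22504)*(-1/2) = (577705275/22504)*(-1/2) = -577705275/45008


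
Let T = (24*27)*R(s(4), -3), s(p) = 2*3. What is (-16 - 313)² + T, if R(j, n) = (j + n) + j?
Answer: 114073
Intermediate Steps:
s(p) = 6
R(j, n) = n + 2*j
T = 5832 (T = (24*27)*(-3 + 2*6) = 648*(-3 + 12) = 648*9 = 5832)
(-16 - 313)² + T = (-16 - 313)² + 5832 = (-329)² + 5832 = 108241 + 5832 = 114073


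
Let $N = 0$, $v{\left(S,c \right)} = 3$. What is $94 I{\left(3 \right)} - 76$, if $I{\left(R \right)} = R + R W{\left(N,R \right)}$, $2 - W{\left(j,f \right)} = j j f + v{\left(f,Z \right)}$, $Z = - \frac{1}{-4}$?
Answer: $-76$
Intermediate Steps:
$Z = \frac{1}{4}$ ($Z = \left(-1\right) \left(- \frac{1}{4}\right) = \frac{1}{4} \approx 0.25$)
$W{\left(j,f \right)} = -1 - f j^{2}$ ($W{\left(j,f \right)} = 2 - \left(j j f + 3\right) = 2 - \left(j^{2} f + 3\right) = 2 - \left(f j^{2} + 3\right) = 2 - \left(3 + f j^{2}\right) = -1 - f j^{2}$)
$I{\left(R \right)} = 0$ ($I{\left(R \right)} = R + R \left(-1 - R 0^{2}\right) = R + R \left(-1 - R 0\right) = R + R \left(-1 + 0\right) = R + R \left(-1\right) = R - R = 0$)
$94 I{\left(3 \right)} - 76 = 94 \cdot 0 - 76 = 0 - 76 = -76$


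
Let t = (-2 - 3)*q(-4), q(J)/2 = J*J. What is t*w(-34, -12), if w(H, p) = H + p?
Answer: 7360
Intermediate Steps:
q(J) = 2*J² (q(J) = 2*(J*J) = 2*J²)
t = -160 (t = (-2 - 3)*(2*(-4)²) = -10*16 = -5*32 = -160)
t*w(-34, -12) = -160*(-34 - 12) = -160*(-46) = 7360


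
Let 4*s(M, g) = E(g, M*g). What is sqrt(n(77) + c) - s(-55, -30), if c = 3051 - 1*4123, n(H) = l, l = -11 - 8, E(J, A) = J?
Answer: 15/2 + I*sqrt(1091) ≈ 7.5 + 33.03*I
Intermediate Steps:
s(M, g) = g/4
l = -19
n(H) = -19
c = -1072 (c = 3051 - 4123 = -1072)
sqrt(n(77) + c) - s(-55, -30) = sqrt(-19 - 1072) - (-30)/4 = sqrt(-1091) - 1*(-15/2) = I*sqrt(1091) + 15/2 = 15/2 + I*sqrt(1091)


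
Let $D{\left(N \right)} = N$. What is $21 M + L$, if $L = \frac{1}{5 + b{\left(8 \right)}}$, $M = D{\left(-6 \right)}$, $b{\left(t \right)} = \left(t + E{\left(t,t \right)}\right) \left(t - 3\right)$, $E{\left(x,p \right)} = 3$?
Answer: $- \frac{7559}{60} \approx -125.98$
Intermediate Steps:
$b{\left(t \right)} = \left(-3 + t\right) \left(3 + t\right)$ ($b{\left(t \right)} = \left(t + 3\right) \left(t - 3\right) = \left(3 + t\right) \left(-3 + t\right) = \left(-3 + t\right) \left(3 + t\right)$)
$M = -6$
$L = \frac{1}{60}$ ($L = \frac{1}{5 - \left(9 - 8^{2}\right)} = \frac{1}{5 + \left(-9 + 64\right)} = \frac{1}{5 + 55} = \frac{1}{60} \approx 0.016667$)
$21 M + L = 21 \left(-6\right) + \frac{1}{60} = -126 + \frac{1}{60} = - \frac{7559}{60}$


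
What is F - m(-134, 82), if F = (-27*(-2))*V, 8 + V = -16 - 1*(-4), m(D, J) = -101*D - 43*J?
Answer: -11088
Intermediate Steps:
V = -20 (V = -8 + (-16 - 1*(-4)) = -8 + (-16 + 4) = -8 - 12 = -20)
F = -1080 (F = -27*(-2)*(-20) = 54*(-20) = -1080)
F - m(-134, 82) = -1080 - (-101*(-134) - 43*82) = -1080 - (13534 - 3526) = -1080 - 1*10008 = -1080 - 10008 = -11088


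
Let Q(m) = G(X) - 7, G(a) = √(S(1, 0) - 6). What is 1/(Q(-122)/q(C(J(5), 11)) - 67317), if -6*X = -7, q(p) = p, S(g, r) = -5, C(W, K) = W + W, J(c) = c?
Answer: -673177/45316727334 - I*√11/45316727334 ≈ -1.4855e-5 - 7.3188e-11*I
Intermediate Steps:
C(W, K) = 2*W
X = 7/6 (X = -⅙*(-7) = 7/6 ≈ 1.1667)
G(a) = I*√11 (G(a) = √(-5 - 6) = √(-11) = I*√11)
Q(m) = -7 + I*√11 (Q(m) = I*√11 - 7 = -7 + I*√11)
1/(Q(-122)/q(C(J(5), 11)) - 67317) = 1/((-7 + I*√11)/((2*5)) - 67317) = 1/((-7 + I*√11)/10 - 67317) = 1/((-7 + I*√11)*(⅒) - 67317) = 1/((-7/10 + I*√11/10) - 67317) = 1/(-673177/10 + I*√11/10)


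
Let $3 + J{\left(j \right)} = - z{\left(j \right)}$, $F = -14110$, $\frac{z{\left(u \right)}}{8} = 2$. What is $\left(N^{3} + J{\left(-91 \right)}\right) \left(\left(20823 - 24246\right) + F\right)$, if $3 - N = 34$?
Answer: $522658730$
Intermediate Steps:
$N = -31$ ($N = 3 - 34 = -31$)
$z{\left(u \right)} = 16$ ($z{\left(u \right)} = 8 \cdot 2 = 16$)
$J{\left(j \right)} = -19$ ($J{\left(j \right)} = -3 - 16 = -19$)
$\left(N^{3} + J{\left(-91 \right)}\right) \left(\left(20823 - 24246\right) + F\right) = \left(\left(-31\right)^{3} - 19\right) \left(\left(20823 - 24246\right) - 14110\right) = \left(-29791 - 19\right) \left(\left(20823 - 24246\right) - 14110\right) = - 29810 \left(-3423 - 14110\right) = \left(-29810\right) \left(-17533\right) = 522658730$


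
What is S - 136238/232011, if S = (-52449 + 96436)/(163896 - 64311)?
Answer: -373532597/2567201715 ≈ -0.14550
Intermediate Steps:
S = 43987/99585 ≈ 0.44170
S - 136238/232011 = 43987/99585 - 136238/232011 = -373532597/2567201715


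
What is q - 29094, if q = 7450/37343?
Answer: -1086449792/37343 ≈ -29094.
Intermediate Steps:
q = 7450/37343 (q = 7450*(1/37343) = 7450/37343 ≈ 0.19950)
q - 29094 = 7450/37343 - 29094 = -1086449792/37343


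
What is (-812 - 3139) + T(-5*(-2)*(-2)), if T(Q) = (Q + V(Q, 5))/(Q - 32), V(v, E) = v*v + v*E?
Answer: -51433/13 ≈ -3956.4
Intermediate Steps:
V(v, E) = v**2 + E*v
T(Q) = (Q + Q*(5 + Q))/(-32 + Q) (T(Q) = (Q + Q*(5 + Q))/(Q - 32) = (Q + Q*(5 + Q))/(-32 + Q))
(-812 - 3139) + T(-5*(-2)*(-2)) = (-812 - 3139) + (-5*(-2)*(-2))*(6 - 5*(-2)*(-2))/(-32 - 5*(-2)*(-2)) = -3951 + (10*(-2))*(6 + 10*(-2))/(-32 + 10*(-2)) = -3951 - 20*(6 - 20)/(-32 - 20) = -3951 - 20*(-14)/(-52) = -3951 - 20*(-1/52)*(-14) = -3951 - 70/13 = -51433/13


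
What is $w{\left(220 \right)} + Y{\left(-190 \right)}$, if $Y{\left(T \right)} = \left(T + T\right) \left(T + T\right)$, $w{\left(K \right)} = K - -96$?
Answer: $144716$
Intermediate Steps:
$w{\left(K \right)} = 96 + K$ ($w{\left(K \right)} = K + 96 = 96 + K$)
$Y{\left(T \right)} = 4 T^{2}$ ($Y{\left(T \right)} = 2 T 2 T = 4 T^{2}$)
$w{\left(220 \right)} + Y{\left(-190 \right)} = \left(96 + 220\right) + 4 \left(-190\right)^{2} = 316 + 4 \cdot 36100 = 316 + 144400 = 144716$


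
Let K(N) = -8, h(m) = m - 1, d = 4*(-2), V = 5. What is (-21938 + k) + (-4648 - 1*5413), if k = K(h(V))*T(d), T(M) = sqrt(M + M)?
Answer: -31999 - 32*I ≈ -31999.0 - 32.0*I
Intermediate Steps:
d = -8
h(m) = -1 + m
T(M) = sqrt(2)*sqrt(M) (T(M) = sqrt(2*M) = sqrt(2)*sqrt(M))
k = -32*I (k = -8*sqrt(2)*sqrt(-8) = -8*sqrt(2)*2*I*sqrt(2) = -32*I ≈ -32.0*I)
(-21938 + k) + (-4648 - 1*5413) = (-21938 - 32*I) + (-4648 - 1*5413) = (-21938 - 32*I) + (-4648 - 5413) = (-21938 - 32*I) - 10061 = -31999 - 32*I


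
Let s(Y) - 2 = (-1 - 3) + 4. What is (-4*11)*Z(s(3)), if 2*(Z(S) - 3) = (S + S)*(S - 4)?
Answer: 44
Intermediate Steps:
s(Y) = 2 (s(Y) = 2 + ((-1 - 3) + 4) = 2 + (-4 + 4) = 2 + 0 = 2)
Z(S) = 3 + S*(-4 + S) (Z(S) = 3 + ((S + S)*(S - 4))/2 = 3 + ((2*S)*(-4 + S))/2 = 3 + (2*S*(-4 + S))/2 = 3 + S*(-4 + S))
(-4*11)*Z(s(3)) = (-4*11)*(3 + 2² - 4*2) = -44*(3 + 4 - 8) = -44*(-1) = 44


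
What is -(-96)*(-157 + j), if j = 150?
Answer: -672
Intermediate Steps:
-(-96)*(-157 + j) = -(-96)*(-157 + 150) = -(-96)*(-7) = -1*672 = -672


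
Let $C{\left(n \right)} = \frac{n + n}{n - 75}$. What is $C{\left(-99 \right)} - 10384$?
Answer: $- \frac{301103}{29} \approx -10383.0$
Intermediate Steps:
$C{\left(n \right)} = \frac{2 n}{-75 + n}$
$C{\left(-99 \right)} - 10384 = 2 \left(-99\right) \frac{1}{-75 - 99} - 10384 = 2 \left(-99\right) \frac{1}{-174} - 10384 = 2 \left(-99\right) \left(- \frac{1}{174}\right) - 10384 = \frac{33}{29} - 10384 = - \frac{301103}{29}$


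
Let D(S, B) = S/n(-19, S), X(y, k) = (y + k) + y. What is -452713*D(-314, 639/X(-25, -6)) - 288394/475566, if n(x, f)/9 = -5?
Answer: -11267102482157/3566745 ≈ -3.1589e+6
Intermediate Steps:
n(x, f) = -45 (n(x, f) = 9*(-5) = -45)
X(y, k) = k + 2*y (X(y, k) = (k + y) + y = k + 2*y)
D(S, B) = -S/45 (D(S, B) = S/(-45) = S*(-1/45) = -S/45)
-452713*D(-314, 639/X(-25, -6)) - 288394/475566 = -452713*(-1/45*(-314)) - 288394/475566 = -452713/(1/(314/45)) - 288394*1/475566 = -452713/45/314 - 144197/237783 = -452713*314/45 - 144197/237783 = -142151882/45 - 144197/237783 = -11267102482157/3566745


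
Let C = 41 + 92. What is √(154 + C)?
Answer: √287 ≈ 16.941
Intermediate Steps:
C = 133
√(154 + C) = √(154 + 133) = √287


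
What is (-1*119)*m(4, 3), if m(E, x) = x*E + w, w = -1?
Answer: -1309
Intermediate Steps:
m(E, x) = -1 + E*x (m(E, x) = x*E - 1 = E*x - 1 = -1 + E*x)
(-1*119)*m(4, 3) = (-1*119)*(-1 + 4*3) = -119*(-1 + 12) = -119*11 = -1309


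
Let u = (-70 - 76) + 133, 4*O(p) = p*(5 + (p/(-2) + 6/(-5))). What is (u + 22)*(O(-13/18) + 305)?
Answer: 3943063/1440 ≈ 2738.2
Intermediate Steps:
O(p) = p*(19/5 - p/2)/4 (O(p) = (p*(5 + (p/(-2) + 6/(-5))))/4 = (p*(5 + (p*(-½) + 6*(-⅕))))/4 = (p*(5 + (-p/2 - 6/5)))/4 = (p*(5 + (-6/5 - p/2)))/4 = (p*(19/5 - p/2))/4 = p*(19/5 - p/2)/4)
u = -13 (u = -146 + 133 = -13)
(u + 22)*(O(-13/18) + 305) = (-13 + 22)*((-13/18)*(38 - (-65)/18)/40 + 305) = 9*((-13*1/18)*(38 - (-65)/18)/40 + 305) = 9*((1/40)*(-13/18)*(38 - 5*(-13/18)) + 305) = 9*((1/40)*(-13/18)*(38 + 65/18) + 305) = 9*((1/40)*(-13/18)*(749/18) + 305) = 9*(-9737/12960 + 305) = 9*(3943063/12960) = 3943063/1440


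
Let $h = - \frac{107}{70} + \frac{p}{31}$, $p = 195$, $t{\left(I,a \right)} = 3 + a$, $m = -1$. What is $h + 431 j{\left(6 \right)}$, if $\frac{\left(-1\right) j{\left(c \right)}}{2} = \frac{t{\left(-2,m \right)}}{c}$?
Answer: $- \frac{1839541}{6510} \approx -282.57$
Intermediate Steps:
$j{\left(c \right)} = - \frac{4}{c}$ ($j{\left(c \right)} = - 2 \frac{3 - 1}{c} = - 2 \frac{2}{c} = - \frac{4}{c}$)
$h = \frac{10333}{2170}$ ($h = - \frac{107}{70} + \frac{195}{31} = \frac{10333}{2170} \approx 4.7617$)
$h + 431 j{\left(6 \right)} = \frac{10333}{2170} + 431 \left(- \frac{4}{6}\right) = \frac{10333}{2170} + 431 \left(\left(-4\right) \frac{1}{6}\right) = \frac{10333}{2170} + 431 \left(- \frac{2}{3}\right) = \frac{10333}{2170} - \frac{862}{3} = - \frac{1839541}{6510}$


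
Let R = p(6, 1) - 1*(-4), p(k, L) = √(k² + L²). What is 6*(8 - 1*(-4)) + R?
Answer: 76 + √37 ≈ 82.083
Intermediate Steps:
p(k, L) = √(L² + k²)
R = 4 + √37 (R = √(1² + 6²) - 1*(-4) = √(1 + 36) + 4 = √37 + 4 = 4 + √37 ≈ 10.083)
6*(8 - 1*(-4)) + R = 6*(8 - 1*(-4)) + (4 + √37) = 6*(8 + 4) + (4 + √37) = 6*12 + (4 + √37) = 72 + (4 + √37) = 76 + √37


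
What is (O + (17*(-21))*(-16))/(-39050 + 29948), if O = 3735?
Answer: -3149/3034 ≈ -1.0379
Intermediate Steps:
(O + (17*(-21))*(-16))/(-39050 + 29948) = (3735 + (17*(-21))*(-16))/(-39050 + 29948) = (3735 - 357*(-16))/(-9102) = (3735 + 5712)*(-1/9102) = 9447*(-1/9102) = -3149/3034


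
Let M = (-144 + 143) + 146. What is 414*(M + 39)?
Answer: 76176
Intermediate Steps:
M = 145 (M = -1 + 146 = 145)
414*(M + 39) = 414*(145 + 39) = 414*184 = 76176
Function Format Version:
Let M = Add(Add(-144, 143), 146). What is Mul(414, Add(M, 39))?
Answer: 76176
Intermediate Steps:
M = 145 (M = Add(-1, 146) = 145)
Mul(414, Add(M, 39)) = Mul(414, Add(145, 39)) = Mul(414, 184) = 76176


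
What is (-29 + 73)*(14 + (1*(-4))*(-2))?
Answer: 968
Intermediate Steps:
(-29 + 73)*(14 + (1*(-4))*(-2)) = 44*(14 - 4*(-2)) = 44*(14 + 8) = 44*22 = 968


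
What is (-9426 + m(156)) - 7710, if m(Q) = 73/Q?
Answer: -2673143/156 ≈ -17136.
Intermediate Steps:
(-9426 + m(156)) - 7710 = (-9426 + 73/156) - 7710 = -1470383/156 - 7710 = -2673143/156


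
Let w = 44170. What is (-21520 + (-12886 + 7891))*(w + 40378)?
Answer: -2241790220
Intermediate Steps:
(-21520 + (-12886 + 7891))*(w + 40378) = (-21520 + (-12886 + 7891))*(44170 + 40378) = (-21520 - 4995)*84548 = -26515*84548 = -2241790220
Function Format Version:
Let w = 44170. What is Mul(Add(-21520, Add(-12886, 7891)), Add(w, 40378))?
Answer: -2241790220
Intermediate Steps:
Mul(Add(-21520, Add(-12886, 7891)), Add(w, 40378)) = Mul(Add(-21520, Add(-12886, 7891)), Add(44170, 40378)) = Mul(Add(-21520, -4995), 84548) = Mul(-26515, 84548) = -2241790220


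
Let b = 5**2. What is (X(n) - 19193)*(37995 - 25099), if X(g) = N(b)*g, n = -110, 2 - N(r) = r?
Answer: -214886048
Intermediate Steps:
b = 25
N(r) = 2 - r
X(g) = -23*g (X(g) = (2 - 1*25)*g = (2 - 25)*g = -23*g)
(X(n) - 19193)*(37995 - 25099) = (-23*(-110) - 19193)*(37995 - 25099) = (2530 - 19193)*12896 = -16663*12896 = -214886048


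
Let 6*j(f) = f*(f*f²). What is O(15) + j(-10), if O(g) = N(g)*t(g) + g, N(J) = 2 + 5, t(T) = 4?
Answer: 5129/3 ≈ 1709.7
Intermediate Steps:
N(J) = 7
O(g) = 28 + g (O(g) = 7*4 + g = 28 + g)
j(f) = f⁴/6 (j(f) = (f*(f*f²))/6 = (f*f³)/6 = f⁴/6)
O(15) + j(-10) = (28 + 15) + (⅙)*(-10)⁴ = 43 + (⅙)*10000 = 43 + 5000/3 = 5129/3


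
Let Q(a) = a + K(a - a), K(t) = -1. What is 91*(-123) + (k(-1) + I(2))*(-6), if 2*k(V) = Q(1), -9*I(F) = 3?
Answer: -11191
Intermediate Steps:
I(F) = -⅓ (I(F) = -⅑*3 = -⅓)
Q(a) = -1 + a (Q(a) = a - 1 = -1 + a)
k(V) = 0 (k(V) = (-1 + 1)/2 = (½)*0 = 0)
91*(-123) + (k(-1) + I(2))*(-6) = 91*(-123) + (0 - ⅓)*(-6) = -11193 - ⅓*(-6) = -11193 + 2 = -11191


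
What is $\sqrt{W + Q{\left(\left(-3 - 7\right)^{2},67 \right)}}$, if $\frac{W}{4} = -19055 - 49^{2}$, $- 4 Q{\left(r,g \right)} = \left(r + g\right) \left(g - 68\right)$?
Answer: $\frac{i \sqrt{343129}}{2} \approx 292.89 i$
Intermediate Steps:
$Q{\left(r,g \right)} = - \frac{\left(-68 + g\right) \left(g + r\right)}{4}$ ($Q{\left(r,g \right)} = - \frac{\left(r + g\right) \left(g - 68\right)}{4} = - \frac{\left(g + r\right) \left(-68 + g\right)}{4} = - \frac{\left(-68 + g\right) \left(g + r\right)}{4}$)
$W = -85824$ ($W = 4 \left(-19055 - 49^{2}\right) = 4 \left(-19055 - 2401\right) = 4 \left(-21456\right) = -85824$)
$\sqrt{W + Q{\left(\left(-3 - 7\right)^{2},67 \right)}} = \sqrt{-85824 + \left(17 \cdot 67 + 17 \left(-3 - 7\right)^{2} - \frac{67^{2}}{4} - \frac{67 \left(-3 - 7\right)^{2}}{4}\right)} = \sqrt{-85824 + \left(1139 + 17 \left(-10\right)^{2} - \frac{4489}{4} - \frac{67 \left(-10\right)^{2}}{4}\right)} = \sqrt{-85824 + \left(1139 + 17 \cdot 100 - \frac{4489}{4} - \frac{67}{4} \cdot 100\right)} = \sqrt{-85824 + \left(1139 + 1700 - \frac{4489}{4} - 1675\right)} = \sqrt{-85824 + \frac{167}{4}} = \sqrt{- \frac{343129}{4}} = \frac{i \sqrt{343129}}{2}$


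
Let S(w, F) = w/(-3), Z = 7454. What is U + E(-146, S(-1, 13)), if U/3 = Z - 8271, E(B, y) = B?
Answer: -2597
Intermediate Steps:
S(w, F) = -w/3 (S(w, F) = w*(-⅓) = -w/3)
U = -2451 (U = 3*(7454 - 8271) = 3*(-817) = -2451)
U + E(-146, S(-1, 13)) = -2451 - 146 = -2597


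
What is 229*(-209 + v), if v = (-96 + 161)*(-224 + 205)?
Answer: -330676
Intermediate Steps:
v = -1235 (v = 65*(-19) = -1235)
229*(-209 + v) = 229*(-209 - 1235) = 229*(-1444) = -330676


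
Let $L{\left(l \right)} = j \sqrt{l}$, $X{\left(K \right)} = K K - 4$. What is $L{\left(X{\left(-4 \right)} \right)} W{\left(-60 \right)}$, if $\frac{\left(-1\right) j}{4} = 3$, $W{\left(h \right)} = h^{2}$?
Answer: $- 86400 \sqrt{3} \approx -1.4965 \cdot 10^{5}$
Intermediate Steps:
$X{\left(K \right)} = -4 + K^{2}$ ($X{\left(K \right)} = K^{2} - 4 = -4 + K^{2}$)
$j = -12$ ($j = \left(-4\right) 3 = -12$)
$L{\left(l \right)} = - 12 \sqrt{l}$
$L{\left(X{\left(-4 \right)} \right)} W{\left(-60 \right)} = - 12 \sqrt{-4 + \left(-4\right)^{2}} \left(-60\right)^{2} = - 12 \sqrt{-4 + 16} \cdot 3600 = - 12 \sqrt{12} \cdot 3600 = - 12 \cdot 2 \sqrt{3} \cdot 3600 = - 24 \sqrt{3} \cdot 3600 = - 86400 \sqrt{3}$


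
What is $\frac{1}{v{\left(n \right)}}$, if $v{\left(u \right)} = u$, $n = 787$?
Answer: $\frac{1}{787} \approx 0.0012706$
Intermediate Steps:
$\frac{1}{v{\left(n \right)}} = \frac{1}{787}$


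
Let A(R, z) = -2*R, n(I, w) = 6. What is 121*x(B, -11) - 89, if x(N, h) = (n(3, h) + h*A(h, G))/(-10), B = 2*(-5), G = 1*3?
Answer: 13833/5 ≈ 2766.6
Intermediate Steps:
G = 3
B = -10
x(N, h) = -3/5 + h**2/5 (x(N, h) = (6 + h*(-2*h))/(-10) = (6 - 2*h**2)*(-1/10) = -3/5 + h**2/5)
121*x(B, -11) - 89 = 121*(-3/5 + (1/5)*(-11)**2) - 89 = 121*(-3/5 + (1/5)*121) - 89 = 121*(-3/5 + 121/5) - 89 = 121*(118/5) - 89 = 14278/5 - 89 = 13833/5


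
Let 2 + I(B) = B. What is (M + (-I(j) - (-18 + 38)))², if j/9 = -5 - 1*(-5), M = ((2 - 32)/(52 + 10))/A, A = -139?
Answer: 6013537209/18567481 ≈ 323.87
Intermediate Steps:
M = 15/4309 (M = ((2 - 32)/(52 + 10))/(-139) = -30/62*(-1/139) = -30*1/62*(-1/139) = -15/31*(-1/139) = 15/4309 ≈ 0.0034811)
j = 0 (j = 9*(-5 - 1*(-5)) = 9*(-5 + 5) = 9*0 = 0)
I(B) = -2 + B
(M + (-I(j) - (-18 + 38)))² = (15/4309 + (-(-2 + 0) - (-18 + 38)))² = (15/4309 + (-1*(-2) - 1*20))² = (15/4309 + (2 - 20))² = (15/4309 - 18)² = (-77547/4309)² = 6013537209/18567481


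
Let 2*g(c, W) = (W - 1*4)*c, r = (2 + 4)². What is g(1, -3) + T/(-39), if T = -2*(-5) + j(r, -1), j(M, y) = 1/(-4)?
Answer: -15/4 ≈ -3.7500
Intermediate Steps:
r = 36 (r = 6² = 36)
j(M, y) = -¼
T = 39/4 (T = -2*(-5) - ¼ = 10 - ¼ = 39/4 ≈ 9.7500)
g(c, W) = c*(-4 + W)/2 (g(c, W) = ((W - 1*4)*c)/2 = ((W - 4)*c)/2 = ((-4 + W)*c)/2 = (c*(-4 + W))/2 = c*(-4 + W)/2)
g(1, -3) + T/(-39) = (½)*1*(-4 - 3) + (39/4)/(-39) = (½)*1*(-7) - 1/39*39/4 = -7/2 - ¼ = -15/4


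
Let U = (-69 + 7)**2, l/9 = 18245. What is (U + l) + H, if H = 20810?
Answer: 188859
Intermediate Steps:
l = 164205 (l = 9*18245 = 164205)
U = 3844 (U = (-62)**2 = 3844)
(U + l) + H = (3844 + 164205) + 20810 = 168049 + 20810 = 188859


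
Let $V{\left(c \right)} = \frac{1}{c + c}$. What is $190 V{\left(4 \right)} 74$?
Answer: $\frac{3515}{2} \approx 1757.5$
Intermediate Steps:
$V{\left(c \right)} = \frac{1}{2 c}$
$190 V{\left(4 \right)} 74 = 190 \frac{1}{2 \cdot 4} \cdot 74 = 190 \cdot \frac{1}{2} \cdot \frac{1}{4} \cdot 74 = 190 \cdot \frac{1}{8} \cdot 74 = \frac{95}{4} \cdot 74 = \frac{3515}{2}$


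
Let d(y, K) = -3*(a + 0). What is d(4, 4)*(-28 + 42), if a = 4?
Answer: -168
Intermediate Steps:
d(y, K) = -12 (d(y, K) = -3*(4 + 0) = -3*4 = -12)
d(4, 4)*(-28 + 42) = -12*(-28 + 42) = -12*14 = -168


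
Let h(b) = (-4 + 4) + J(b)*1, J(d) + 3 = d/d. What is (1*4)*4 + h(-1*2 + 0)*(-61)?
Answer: 138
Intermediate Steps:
J(d) = -2 (J(d) = -3 + d/d = -3 + 1 = -2)
h(b) = -2 (h(b) = (-4 + 4) - 2*1 = 0 - 2 = -2)
(1*4)*4 + h(-1*2 + 0)*(-61) = (1*4)*4 - 2*(-61) = 4*4 + 122 = 16 + 122 = 138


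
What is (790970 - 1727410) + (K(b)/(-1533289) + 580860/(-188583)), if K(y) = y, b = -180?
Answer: -90258204579169960/96384079829 ≈ -9.3644e+5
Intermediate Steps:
(790970 - 1727410) + (K(b)/(-1533289) + 580860/(-188583)) = (790970 - 1727410) + (-180/(-1533289) + 580860/(-188583)) = -936440 + (-180*(-1/1533289) + 580860*(-1/188583)) = -936440 + (180/1533289 - 193620/62861) = -936440 - 296864101200/96384079829 = -90258204579169960/96384079829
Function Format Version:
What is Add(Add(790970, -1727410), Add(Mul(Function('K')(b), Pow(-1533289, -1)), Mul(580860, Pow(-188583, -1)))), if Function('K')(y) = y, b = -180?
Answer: Rational(-90258204579169960, 96384079829) ≈ -9.3644e+5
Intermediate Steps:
Add(Add(790970, -1727410), Add(Mul(Function('K')(b), Pow(-1533289, -1)), Mul(580860, Pow(-188583, -1)))) = Add(Add(790970, -1727410), Add(Mul(-180, Pow(-1533289, -1)), Mul(580860, Pow(-188583, -1)))) = Add(-936440, Add(Mul(-180, Rational(-1, 1533289)), Mul(580860, Rational(-1, 188583)))) = Add(-936440, Add(Rational(180, 1533289), Rational(-193620, 62861))) = Add(-936440, Rational(-296864101200, 96384079829)) = Rational(-90258204579169960, 96384079829)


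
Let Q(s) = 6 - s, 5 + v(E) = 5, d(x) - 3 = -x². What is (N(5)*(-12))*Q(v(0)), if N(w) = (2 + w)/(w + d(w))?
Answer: 504/17 ≈ 29.647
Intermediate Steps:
d(x) = 3 - x²
v(E) = 0 (v(E) = -5 + 5 = 0)
N(w) = (2 + w)/(3 + w - w²) (N(w) = (2 + w)/(w + (3 - w²)) = (2 + w)/(3 + w - w²))
(N(5)*(-12))*Q(v(0)) = (((2 + 5)/(3 + 5 - 1*5²))*(-12))*(6 - 1*0) = ((7/(3 + 5 - 1*25))*(-12))*(6 + 0) = ((7/(3 + 5 - 25))*(-12))*6 = ((7/(-17))*(-12))*6 = (-1/17*7*(-12))*6 = -7/17*(-12)*6 = (84/17)*6 = 504/17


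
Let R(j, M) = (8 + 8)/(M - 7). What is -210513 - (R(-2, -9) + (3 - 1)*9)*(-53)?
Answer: -209612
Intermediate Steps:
R(j, M) = 16/(-7 + M)
-210513 - (R(-2, -9) + (3 - 1)*9)*(-53) = -210513 - (16/(-7 - 9) + (3 - 1)*9)*(-53) = -210513 - (16/(-16) + 2*9)*(-53) = -210513 - (16*(-1/16) + 18)*(-53) = -210513 - (-1 + 18)*(-53) = -210513 - 17*(-53) = -210513 - 1*(-901) = -210513 + 901 = -209612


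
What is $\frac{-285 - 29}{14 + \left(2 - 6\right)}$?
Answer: $- \frac{157}{5} \approx -31.4$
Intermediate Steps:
$\frac{-285 - 29}{14 + \left(2 - 6\right)} = \frac{1}{14 + \left(2 - 6\right)} \left(-314\right) = \frac{1}{14 - 4} \left(-314\right) = \frac{1}{10} \left(-314\right) = - \frac{157}{5}$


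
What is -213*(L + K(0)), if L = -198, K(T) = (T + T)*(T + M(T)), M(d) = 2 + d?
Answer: 42174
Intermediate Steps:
K(T) = 2*T*(2 + 2*T) (K(T) = (T + T)*(T + (2 + T)) = (2*T)*(2 + 2*T) = 2*T*(2 + 2*T))
-213*(L + K(0)) = -213*(-198 + 4*0*(1 + 0)) = -213*(-198 + 4*0*1) = -213*(-198 + 0) = -213*(-198) = 42174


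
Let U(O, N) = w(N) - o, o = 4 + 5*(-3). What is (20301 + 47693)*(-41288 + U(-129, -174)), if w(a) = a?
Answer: -2818419294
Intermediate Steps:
o = -11 (o = 4 - 15 = -11)
U(O, N) = 11 + N (U(O, N) = N - 1*(-11) = N + 11 = 11 + N)
(20301 + 47693)*(-41288 + U(-129, -174)) = (20301 + 47693)*(-41288 + (11 - 174)) = 67994*(-41288 - 163) = 67994*(-41451) = -2818419294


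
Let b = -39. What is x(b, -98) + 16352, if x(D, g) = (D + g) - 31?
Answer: 16184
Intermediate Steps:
x(D, g) = -31 + D + g
x(b, -98) + 16352 = (-31 - 39 - 98) + 16352 = -168 + 16352 = 16184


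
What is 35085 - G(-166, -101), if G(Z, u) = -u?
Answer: 34984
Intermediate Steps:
35085 - G(-166, -101) = 35085 - (-1)*(-101) = 35085 - 1*101 = 35085 - 101 = 34984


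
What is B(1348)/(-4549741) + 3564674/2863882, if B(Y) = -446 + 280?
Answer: 1158487060989/930708668183 ≈ 1.2447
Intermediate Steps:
B(Y) = -166
B(1348)/(-4549741) + 3564674/2863882 = -166/(-4549741) + 3564674/2863882 = -166*(-1/4549741) + 3564674*(1/2863882) = 166/4549741 + 1782337/1431941 = 1158487060989/930708668183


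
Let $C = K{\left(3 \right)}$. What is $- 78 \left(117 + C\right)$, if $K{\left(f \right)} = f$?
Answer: $-9360$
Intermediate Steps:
$C = 3$
$- 78 \left(117 + C\right) = - 78 \left(117 + 3\right) = \left(-78\right) 120 = -9360$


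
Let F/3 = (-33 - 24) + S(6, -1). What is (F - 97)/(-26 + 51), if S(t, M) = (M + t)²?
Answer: -193/25 ≈ -7.7200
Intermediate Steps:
F = -96 (F = 3*((-33 - 24) + (-1 + 6)²) = 3*(-57 + 5²) = 3*(-57 + 25) = 3*(-32) = -96)
(F - 97)/(-26 + 51) = (-96 - 97)/(-26 + 51) = -193/25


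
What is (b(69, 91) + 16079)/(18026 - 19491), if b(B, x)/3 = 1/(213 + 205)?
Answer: -1344205/122474 ≈ -10.975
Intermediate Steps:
b(B, x) = 3/418 (b(B, x) = 3/(213 + 205) = 3/418)
(b(69, 91) + 16079)/(18026 - 19491) = (3/418 + 16079)/(18026 - 19491) = (6721025/418)/(-1465) = (6721025/418)*(-1/1465) = -1344205/122474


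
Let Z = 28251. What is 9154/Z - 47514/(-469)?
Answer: 1346611240/13249719 ≈ 101.63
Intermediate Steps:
9154/Z - 47514/(-469) = 9154/28251 - 47514/(-469) = 9154*(1/28251) - 47514*(-1/469) = 9154/28251 + 47514/469 = 1346611240/13249719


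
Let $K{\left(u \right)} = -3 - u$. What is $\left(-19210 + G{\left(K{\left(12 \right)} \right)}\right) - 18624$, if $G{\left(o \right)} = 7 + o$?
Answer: $-37842$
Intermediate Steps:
$\left(-19210 + G{\left(K{\left(12 \right)} \right)}\right) - 18624 = \left(-19210 + \left(7 - 15\right)\right) - 18624 = \left(-19210 - 8\right) - 18624 = -19218 - 18624 = -37842$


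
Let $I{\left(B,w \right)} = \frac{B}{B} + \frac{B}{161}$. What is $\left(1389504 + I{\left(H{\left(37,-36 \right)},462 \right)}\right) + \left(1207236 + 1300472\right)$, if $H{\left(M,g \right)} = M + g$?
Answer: $\frac{627451294}{161} \approx 3.8972 \cdot 10^{6}$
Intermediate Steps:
$I{\left(B,w \right)} = 1 + \frac{B}{161}$ ($I{\left(B,w \right)} = 1 + B \frac{1}{161} = 1 + \frac{B}{161}$)
$\left(1389504 + I{\left(H{\left(37,-36 \right)},462 \right)}\right) + \left(1207236 + 1300472\right) = \left(1389504 + \left(1 + \frac{37 - 36}{161}\right)\right) + \left(1207236 + 1300472\right) = \left(1389504 + \left(1 + \frac{1}{161} \cdot 1\right)\right) + 2507708 = \left(1389504 + \left(1 + \frac{1}{161}\right)\right) + 2507708 = \left(1389504 + \frac{162}{161}\right) + 2507708 = \frac{223710306}{161} + 2507708 = \frac{627451294}{161}$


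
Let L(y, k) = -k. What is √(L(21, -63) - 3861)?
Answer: 3*I*√422 ≈ 61.628*I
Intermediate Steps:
√(L(21, -63) - 3861) = √(-1*(-63) - 3861) = √(63 - 3861) = √(-3798) = 3*I*√422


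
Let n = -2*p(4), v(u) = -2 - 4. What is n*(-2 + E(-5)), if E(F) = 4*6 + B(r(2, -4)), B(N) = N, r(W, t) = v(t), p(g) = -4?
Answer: 128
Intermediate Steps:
v(u) = -6
r(W, t) = -6
E(F) = 18 (E(F) = 4*6 - 6 = 24 - 6 = 18)
n = 8 (n = -2*(-4) = 8)
n*(-2 + E(-5)) = 8*(-2 + 18) = 8*16 = 128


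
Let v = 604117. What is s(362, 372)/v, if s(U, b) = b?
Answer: 372/604117 ≈ 0.00061577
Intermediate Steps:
s(362, 372)/v = 372/604117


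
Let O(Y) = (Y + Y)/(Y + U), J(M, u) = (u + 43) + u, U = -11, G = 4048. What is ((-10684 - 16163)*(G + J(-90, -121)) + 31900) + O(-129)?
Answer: -7231154081/70 ≈ -1.0330e+8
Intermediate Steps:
J(M, u) = 43 + 2*u (J(M, u) = (43 + u) + u = 43 + 2*u)
O(Y) = 2*Y/(-11 + Y) (O(Y) = (Y + Y)/(Y - 11) = (2*Y)/(-11 + Y) = 2*Y/(-11 + Y))
((-10684 - 16163)*(G + J(-90, -121)) + 31900) + O(-129) = ((-10684 - 16163)*(4048 + (43 + 2*(-121))) + 31900) + 2*(-129)/(-11 - 129) = (-26847*(4048 + (43 - 242)) + 31900) + 2*(-129)/(-140) = (-26847*(4048 - 199) + 31900) + 2*(-129)*(-1/140) = (-26847*3849 + 31900) + 129/70 = (-103334103 + 31900) + 129/70 = -103302203 + 129/70 = -7231154081/70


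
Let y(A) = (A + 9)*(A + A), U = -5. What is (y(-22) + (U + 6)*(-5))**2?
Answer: 321489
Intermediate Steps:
y(A) = 2*A*(9 + A) (y(A) = (9 + A)*(2*A) = 2*A*(9 + A))
(y(-22) + (U + 6)*(-5))**2 = (2*(-22)*(9 - 22) + (-5 + 6)*(-5))**2 = (2*(-22)*(-13) + 1*(-5))**2 = (572 - 5)**2 = 567**2 = 321489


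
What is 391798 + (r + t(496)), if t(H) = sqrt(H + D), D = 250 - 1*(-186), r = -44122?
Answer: 347676 + 2*sqrt(233) ≈ 3.4771e+5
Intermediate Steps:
D = 436 (D = 250 + 186 = 436)
t(H) = sqrt(436 + H) (t(H) = sqrt(H + 436) = sqrt(436 + H))
391798 + (r + t(496)) = 391798 + (-44122 + sqrt(436 + 496)) = 391798 + (-44122 + sqrt(932)) = 391798 + (-44122 + 2*sqrt(233)) = 347676 + 2*sqrt(233)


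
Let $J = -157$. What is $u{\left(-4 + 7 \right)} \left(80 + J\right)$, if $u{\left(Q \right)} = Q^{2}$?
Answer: $-693$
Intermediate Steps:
$u{\left(-4 + 7 \right)} \left(80 + J\right) = \left(-4 + 7\right)^{2} \left(80 - 157\right) = 3^{2} \left(-77\right) = 9 \left(-77\right) = -693$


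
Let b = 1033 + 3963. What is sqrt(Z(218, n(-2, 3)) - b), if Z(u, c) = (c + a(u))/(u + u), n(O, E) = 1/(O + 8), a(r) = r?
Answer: I*sqrt(8546620458)/1308 ≈ 70.679*I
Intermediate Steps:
n(O, E) = 1/(8 + O)
Z(u, c) = (c + u)/(2*u) (Z(u, c) = (c + u)/(u + u) = (c + u)/((2*u)) = (c + u)*(1/(2*u)) = (c + u)/(2*u))
b = 4996
sqrt(Z(218, n(-2, 3)) - b) = sqrt((1/2)*(1/(8 - 2) + 218)/218 - 1*4996) = sqrt((1/2)*(1/218)*(1/6 + 218) - 4996) = sqrt((1/2)*(1/218)*(1309/6) - 4996) = sqrt(1309/2616 - 4996) = sqrt(-13068227/2616) = I*sqrt(8546620458)/1308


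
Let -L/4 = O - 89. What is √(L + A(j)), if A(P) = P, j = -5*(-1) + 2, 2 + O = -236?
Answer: √1315 ≈ 36.263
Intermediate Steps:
O = -238 (O = -2 - 236 = -238)
j = 7 (j = 5 + 2 = 7)
L = 1308 (L = -4*(-238 - 89) = -4*(-327) = 1308)
√(L + A(j)) = √(1308 + 7) = √1315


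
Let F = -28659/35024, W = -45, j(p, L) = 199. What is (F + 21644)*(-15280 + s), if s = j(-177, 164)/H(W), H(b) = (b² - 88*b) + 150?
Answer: -71059778548882997/214872240 ≈ -3.3071e+8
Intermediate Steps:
H(b) = 150 + b² - 88*b
s = 199/6135 (s = 199/(150 + (-45)² - 88*(-45)) = 199/(150 + 2025 + 3960) = 199/6135 ≈ 0.032437)
F = -28659/35024 (F = -28659*1/35024 = -28659/35024 ≈ -0.81827)
(F + 21644)*(-15280 + s) = (-28659/35024 + 21644)*(-15280 + 199/6135) = (758030797/35024)*(-93742601/6135) = -71059778548882997/214872240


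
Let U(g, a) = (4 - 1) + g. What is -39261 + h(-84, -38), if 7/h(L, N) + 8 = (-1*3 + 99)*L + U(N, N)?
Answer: -318288934/8107 ≈ -39261.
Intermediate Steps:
U(g, a) = 3 + g
h(L, N) = 7/(-5 + N + 96*L) (h(L, N) = 7/(-8 + ((-1*3 + 99)*L + (3 + N))) = 7/(-8 + ((-3 + 99)*L + (3 + N))) = 7/(-8 + (96*L + (3 + N))) = 7/(-8 + (3 + N + 96*L)) = 7/(-5 + N + 96*L))
-39261 + h(-84, -38) = -39261 + 7/(-5 - 38 + 96*(-84)) = -39261 + 7/(-5 - 38 - 8064) = -39261 + 7/(-8107) = -39261 + 7*(-1/8107) = -39261 - 7/8107 = -318288934/8107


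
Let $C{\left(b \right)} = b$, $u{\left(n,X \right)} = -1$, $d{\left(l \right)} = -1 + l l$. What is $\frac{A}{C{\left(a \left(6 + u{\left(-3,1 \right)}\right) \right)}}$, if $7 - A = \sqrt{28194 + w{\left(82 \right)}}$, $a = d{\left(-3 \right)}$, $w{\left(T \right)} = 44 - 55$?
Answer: $\frac{7}{40} - \frac{\sqrt{28183}}{40} \approx -4.0219$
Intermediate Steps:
$d{\left(l \right)} = -1 + l^{2}$
$w{\left(T \right)} = -11$ ($w{\left(T \right)} = 44 - 55 = -11$)
$a = 8$ ($a = -1 + \left(-3\right)^{2} = -1 + 9 = 8$)
$A = 7 - \sqrt{28183}$ ($A = 7 - \sqrt{28194 - 11} = 7 - \sqrt{28183} \approx -160.88$)
$\frac{A}{C{\left(a \left(6 + u{\left(-3,1 \right)}\right) \right)}} = \frac{7 - \sqrt{28183}}{8 \left(6 - 1\right)} = \frac{7 - \sqrt{28183}}{8 \cdot 5} = \frac{7 - \sqrt{28183}}{40} = \left(7 - \sqrt{28183}\right) \frac{1}{40} = \frac{7}{40} - \frac{\sqrt{28183}}{40}$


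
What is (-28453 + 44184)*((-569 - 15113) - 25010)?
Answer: -640125852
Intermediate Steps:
(-28453 + 44184)*((-569 - 15113) - 25010) = 15731*(-15682 - 25010) = 15731*(-40692) = -640125852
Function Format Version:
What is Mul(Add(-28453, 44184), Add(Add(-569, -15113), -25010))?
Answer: -640125852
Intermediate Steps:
Mul(Add(-28453, 44184), Add(Add(-569, -15113), -25010)) = Mul(15731, Add(-15682, -25010)) = Mul(15731, -40692) = -640125852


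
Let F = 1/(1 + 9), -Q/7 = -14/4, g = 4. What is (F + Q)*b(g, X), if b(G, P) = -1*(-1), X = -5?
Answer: 123/5 ≈ 24.600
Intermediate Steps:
Q = 49/2 (Q = -(-98)/4 = -7*(-7/2) = 49/2 ≈ 24.500)
F = 1/10 ≈ 0.10000
b(G, P) = 1
(F + Q)*b(g, X) = (1/10 + 49/2)*1 = (123/5)*1 = 123/5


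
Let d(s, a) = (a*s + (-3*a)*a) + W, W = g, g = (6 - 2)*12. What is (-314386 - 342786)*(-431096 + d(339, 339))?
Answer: 434318403080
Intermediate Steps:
g = 48 (g = 4*12 = 48)
W = 48
d(s, a) = 48 - 3*a² + a*s (d(s, a) = (a*s + (-3*a)*a) + 48 = (a*s - 3*a²) + 48 = (-3*a² + a*s) + 48 = 48 - 3*a² + a*s)
(-314386 - 342786)*(-431096 + d(339, 339)) = (-314386 - 342786)*(-431096 + (48 - 3*339² + 339*339)) = -657172*(-431096 + (48 - 3*114921 + 114921)) = -657172*(-431096 + (48 - 344763 + 114921)) = -657172*(-431096 - 229794) = -657172*(-660890) = 434318403080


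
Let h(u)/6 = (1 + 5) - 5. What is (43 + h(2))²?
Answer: 2401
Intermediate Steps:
h(u) = 6 (h(u) = 6*((1 + 5) - 5) = 6*(6 - 5) = 6*1 = 6)
(43 + h(2))² = (43 + 6)² = 49² = 2401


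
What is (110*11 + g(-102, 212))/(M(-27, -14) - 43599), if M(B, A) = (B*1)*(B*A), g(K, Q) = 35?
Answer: -83/3587 ≈ -0.023139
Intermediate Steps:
M(B, A) = A*B² (M(B, A) = B*(A*B) = A*B²)
(110*11 + g(-102, 212))/(M(-27, -14) - 43599) = (110*11 + 35)/(-14*(-27)² - 43599) = (1210 + 35)/(-14*729 - 43599) = 1245/(-10206 - 43599) = 1245/(-53805) = 1245*(-1/53805) = -83/3587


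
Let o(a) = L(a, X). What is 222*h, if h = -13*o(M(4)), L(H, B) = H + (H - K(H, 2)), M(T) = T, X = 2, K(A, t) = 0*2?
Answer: -23088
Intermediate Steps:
K(A, t) = 0
L(H, B) = 2*H (L(H, B) = H + (H - 1*0) = H + (H + 0) = H + H = 2*H)
o(a) = 2*a
h = -104 (h = -26*4 = -13*8 = -104)
222*h = 222*(-104) = -23088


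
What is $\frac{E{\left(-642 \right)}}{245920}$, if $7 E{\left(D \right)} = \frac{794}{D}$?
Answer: $- \frac{397}{552582240} \approx -7.1845 \cdot 10^{-7}$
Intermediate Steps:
$E{\left(D \right)} = \frac{794}{7 D}$ ($E{\left(D \right)} = \frac{794 \frac{1}{D}}{7} = \frac{794}{7 D}$)
$\frac{E{\left(-642 \right)}}{245920} = \frac{\frac{794}{7} \frac{1}{-642}}{245920} = \frac{794}{7} \left(- \frac{1}{642}\right) \frac{1}{245920} = \left(- \frac{397}{2247}\right) \frac{1}{245920} = - \frac{397}{552582240}$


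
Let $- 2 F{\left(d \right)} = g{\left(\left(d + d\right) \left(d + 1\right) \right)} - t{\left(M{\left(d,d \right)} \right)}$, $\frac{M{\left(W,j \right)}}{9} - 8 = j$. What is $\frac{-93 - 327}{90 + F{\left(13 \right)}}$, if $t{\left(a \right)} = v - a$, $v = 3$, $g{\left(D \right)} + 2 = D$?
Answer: $\frac{105}{46} \approx 2.2826$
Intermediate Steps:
$g{\left(D \right)} = -2 + D$
$M{\left(W,j \right)} = 72 + 9 j$
$t{\left(a \right)} = 3 - a$
$F{\left(d \right)} = - \frac{67}{2} - \frac{9 d}{2} - d \left(1 + d\right)$ ($F{\left(d \right)} = - \frac{\left(-2 + \left(d + d\right) \left(d + 1\right)\right) - \left(3 - \left(72 + 9 d\right)\right)}{2} = - \frac{\left(-2 + 2 d \left(1 + d\right)\right) - \left(3 - \left(72 + 9 d\right)\right)}{2} = - \frac{\left(-2 + 2 d \left(1 + d\right)\right) - \left(-69 - 9 d\right)}{2} = - \frac{\left(-2 + 2 d \left(1 + d\right)\right) + \left(69 + 9 d\right)}{2} = - \frac{67 + 9 d + 2 d \left(1 + d\right)}{2} = - \frac{67}{2} - \frac{9 d}{2} - d \left(1 + d\right)$)
$\frac{-93 - 327}{90 + F{\left(13 \right)}} = \frac{-93 - 327}{90 - 274} = - \frac{420}{90 - 274} = - \frac{420}{-184} = \left(-420\right) \left(- \frac{1}{184}\right) = \frac{105}{46}$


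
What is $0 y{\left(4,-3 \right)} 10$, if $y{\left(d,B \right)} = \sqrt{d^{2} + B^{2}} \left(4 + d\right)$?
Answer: $0$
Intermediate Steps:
$y{\left(d,B \right)} = \sqrt{B^{2} + d^{2}} \left(4 + d\right)$
$0 y{\left(4,-3 \right)} 10 = 0 \sqrt{\left(-3\right)^{2} + 4^{2}} \left(4 + 4\right) 10 = 0 \sqrt{9 + 16} \cdot 8 \cdot 10 = 0 \sqrt{25} \cdot 8 \cdot 10 = 0 \cdot 5 \cdot 8 \cdot 10 = 0 \cdot 40 \cdot 10 = 0 \cdot 10 = 0$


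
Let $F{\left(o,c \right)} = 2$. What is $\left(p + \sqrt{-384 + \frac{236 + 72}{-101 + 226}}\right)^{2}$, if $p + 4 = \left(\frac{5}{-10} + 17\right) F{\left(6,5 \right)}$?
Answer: $\frac{57433}{125} + \frac{116 i \sqrt{59615}}{25} \approx 459.46 + 1132.9 i$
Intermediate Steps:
$p = 29$ ($p = -4 + \left(\frac{5}{-10} + 17\right) 2 = -4 + \left(5 \left(- \frac{1}{10}\right) + 17\right) 2 = -4 + \left(- \frac{1}{2} + 17\right) 2 = -4 + \frac{33}{2} \cdot 2 = -4 + 33 = 29$)
$\left(p + \sqrt{-384 + \frac{236 + 72}{-101 + 226}}\right)^{2} = \left(29 + \sqrt{-384 + \frac{236 + 72}{-101 + 226}}\right)^{2} = \left(29 + \sqrt{-384 + \frac{308}{125}}\right)^{2} = \left(29 + \sqrt{- \frac{47692}{125}}\right)^{2} = \left(29 + \frac{2 i \sqrt{59615}}{25}\right)^{2}$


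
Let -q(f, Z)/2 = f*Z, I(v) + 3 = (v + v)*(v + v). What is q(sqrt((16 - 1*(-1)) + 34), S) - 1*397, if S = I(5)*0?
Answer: -397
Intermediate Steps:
I(v) = -3 + 4*v**2 (I(v) = -3 + (v + v)*(v + v) = -3 + (2*v)*(2*v) = -3 + 4*v**2)
S = 0 (S = (-3 + 4*5**2)*0 = (-3 + 4*25)*0 = (-3 + 100)*0 = 97*0 = 0)
q(f, Z) = -2*Z*f (q(f, Z) = -2*f*Z = -2*Z*f)
q(sqrt((16 - 1*(-1)) + 34), S) - 1*397 = -2*0*sqrt((16 - 1*(-1)) + 34) - 1*397 = -2*0*sqrt((16 + 1) + 34) - 397 = -2*0*sqrt(17 + 34) - 397 = -2*0*sqrt(51) - 397 = 0 - 397 = -397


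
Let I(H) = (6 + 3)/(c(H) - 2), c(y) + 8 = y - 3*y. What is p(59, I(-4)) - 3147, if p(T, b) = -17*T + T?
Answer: -4091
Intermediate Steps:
c(y) = -8 - 2*y (c(y) = -8 + (y - 3*y) = -8 - 2*y)
I(H) = 9/(-10 - 2*H) (I(H) = (6 + 3)/((-8 - 2*H) - 2) = 9/(-10 - 2*H))
p(T, b) = -16*T
p(59, I(-4)) - 3147 = -16*59 - 3147 = -944 - 3147 = -4091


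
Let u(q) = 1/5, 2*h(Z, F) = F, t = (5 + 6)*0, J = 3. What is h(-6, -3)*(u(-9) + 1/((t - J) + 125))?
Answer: -381/1220 ≈ -0.31229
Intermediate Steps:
t = 0 (t = 11*0 = 0)
h(Z, F) = F/2
u(q) = 1/5
h(-6, -3)*(u(-9) + 1/((t - J) + 125)) = ((1/2)*(-3))*(1/5 + 1/((0 - 1*3) + 125)) = -3*(1/5 + 1/((0 - 3) + 125))/2 = -3*(1/5 + 1/(-3 + 125))/2 = -3*(1/5 + 1/122)/2 = -3/2*127/610 = -381/1220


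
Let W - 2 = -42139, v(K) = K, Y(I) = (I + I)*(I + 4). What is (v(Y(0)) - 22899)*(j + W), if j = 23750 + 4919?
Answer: 308403732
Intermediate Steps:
Y(I) = 2*I*(4 + I) (Y(I) = (2*I)*(4 + I) = 2*I*(4 + I))
W = -42137 (W = 2 - 42139 = -42137)
j = 28669
(v(Y(0)) - 22899)*(j + W) = (2*0*(4 + 0) - 22899)*(28669 - 42137) = (2*0*4 - 22899)*(-13468) = (0 - 22899)*(-13468) = -22899*(-13468) = 308403732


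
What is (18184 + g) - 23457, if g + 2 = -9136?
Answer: -14411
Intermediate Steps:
g = -9138 (g = -2 - 9136 = -9138)
(18184 + g) - 23457 = (18184 - 9138) - 23457 = 9046 - 23457 = -14411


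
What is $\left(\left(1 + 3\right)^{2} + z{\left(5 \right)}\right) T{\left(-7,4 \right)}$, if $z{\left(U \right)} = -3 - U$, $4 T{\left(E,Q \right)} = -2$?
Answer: $-4$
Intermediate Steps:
$T{\left(E,Q \right)} = - \frac{1}{2}$ ($T{\left(E,Q \right)} = \frac{1}{4} \left(-2\right) = - \frac{1}{2}$)
$\left(\left(1 + 3\right)^{2} + z{\left(5 \right)}\right) T{\left(-7,4 \right)} = \left(\left(1 + 3\right)^{2} - 8\right) \left(- \frac{1}{2}\right) = \left(4^{2} - 8\right) \left(- \frac{1}{2}\right) = \left(16 - 8\right) \left(- \frac{1}{2}\right) = 8 \left(- \frac{1}{2}\right) = -4$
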